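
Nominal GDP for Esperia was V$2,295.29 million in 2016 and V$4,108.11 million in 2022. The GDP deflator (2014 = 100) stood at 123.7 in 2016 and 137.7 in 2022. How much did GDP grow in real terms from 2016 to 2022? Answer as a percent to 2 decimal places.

Deflate each year: 2016 → 2295.29/1.237 = 1855.53; 2022 → 4108.11/1.377 = 2983.38.
So real GDP changed by 2983.38/1855.53 − 1 = 0.6078, i.e. 60.78%.

60.78%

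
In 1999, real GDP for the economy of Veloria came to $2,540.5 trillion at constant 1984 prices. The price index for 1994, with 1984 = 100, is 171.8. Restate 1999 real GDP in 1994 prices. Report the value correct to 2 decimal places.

Real GDP in 1994 prices = Real GDP in 1984 prices × (P_1994/P_1984) = 2540.5 × 1.718 = 4364.58.

$4,364.58 trillion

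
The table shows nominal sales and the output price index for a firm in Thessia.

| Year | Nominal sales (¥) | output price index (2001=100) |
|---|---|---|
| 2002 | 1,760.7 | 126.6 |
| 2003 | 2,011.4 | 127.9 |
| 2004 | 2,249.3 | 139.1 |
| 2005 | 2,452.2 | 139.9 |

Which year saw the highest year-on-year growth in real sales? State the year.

2003: real = 2011.4/1.279 = 1572.63; growth vs 2002 (1390.76) = 13.08%.
2004: real = 2249.3/1.391 = 1617.04; growth vs 2003 (1572.63) = 2.82%.
2005: real = 2452.2/1.399 = 1752.82; growth vs 2004 (1617.04) = 8.40%.

2003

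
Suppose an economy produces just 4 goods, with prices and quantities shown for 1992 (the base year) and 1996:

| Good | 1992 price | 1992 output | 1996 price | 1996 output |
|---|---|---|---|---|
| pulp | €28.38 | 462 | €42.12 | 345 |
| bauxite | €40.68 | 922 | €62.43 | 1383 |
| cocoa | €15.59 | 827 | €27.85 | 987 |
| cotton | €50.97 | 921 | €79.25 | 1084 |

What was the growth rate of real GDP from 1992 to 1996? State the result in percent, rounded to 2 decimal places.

Real GDP 1992 = Nominal GDP 1992 = 28.38·462 + 40.68·922 + 15.59·827 + 50.97·921 = 110454.82.
Real GDP 1996 (at 1992 prices) = 28.38·345 + 40.68·1383 + 15.59·987 + 50.97·1084 = 136690.35.
Real growth = 136690.35/110454.82 − 1 = 0.2375.

23.75%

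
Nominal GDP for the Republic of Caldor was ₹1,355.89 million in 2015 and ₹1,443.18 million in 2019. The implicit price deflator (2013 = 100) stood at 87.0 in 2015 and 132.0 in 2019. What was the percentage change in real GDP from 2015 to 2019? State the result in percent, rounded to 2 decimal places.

-29.85%

Real GDP 2015 = 1355.89 / 0.870 = 1558.49.
Real GDP 2019 = 1443.18 / 1.320 = 1093.32.
Real growth = 1093.32 / 1558.49 − 1 = -0.2985.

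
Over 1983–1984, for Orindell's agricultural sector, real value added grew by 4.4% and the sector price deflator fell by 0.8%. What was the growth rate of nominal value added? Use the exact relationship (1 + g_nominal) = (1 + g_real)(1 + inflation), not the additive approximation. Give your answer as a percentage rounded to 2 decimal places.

3.56%

(1 + g_nom) = (1 + g_real)(1 + π) = 1.0440 × 0.9920 = 1.03565.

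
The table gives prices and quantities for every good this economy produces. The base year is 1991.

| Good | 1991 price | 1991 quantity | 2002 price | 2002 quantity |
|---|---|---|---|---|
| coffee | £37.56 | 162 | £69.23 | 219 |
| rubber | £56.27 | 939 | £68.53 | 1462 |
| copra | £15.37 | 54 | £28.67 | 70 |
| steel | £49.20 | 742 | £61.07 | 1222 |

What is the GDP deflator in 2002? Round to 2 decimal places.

Nominal GDP 2002 = 69.23·219 + 68.53·1462 + 28.67·70 + 61.07·1222 = 191986.67.
Real GDP 2002 (at 1991 prices) = 37.56·219 + 56.27·1462 + 15.37·70 + 49.20·1222 = 151690.68.
Deflator = Nominal/Real × 100 = 191986.67/151690.68 × 100 = 126.565.

126.56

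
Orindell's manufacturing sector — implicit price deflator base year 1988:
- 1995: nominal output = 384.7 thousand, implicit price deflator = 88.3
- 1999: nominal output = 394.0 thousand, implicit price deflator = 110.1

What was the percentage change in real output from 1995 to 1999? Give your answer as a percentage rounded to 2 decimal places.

-17.86%

Deflate each year: 1995 → 384.7/0.883 = 435.67; 1999 → 394.0/1.101 = 357.86.
So real output changed by 357.86/435.67 − 1 = -0.1786, i.e. -17.86%.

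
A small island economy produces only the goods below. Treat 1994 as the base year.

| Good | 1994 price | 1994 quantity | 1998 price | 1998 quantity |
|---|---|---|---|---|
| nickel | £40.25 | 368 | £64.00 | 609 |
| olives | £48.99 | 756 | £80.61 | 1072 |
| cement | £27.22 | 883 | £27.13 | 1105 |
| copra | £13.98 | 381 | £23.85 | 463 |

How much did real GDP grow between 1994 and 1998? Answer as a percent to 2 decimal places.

39.86%

Real GDP 1994 = Nominal GDP 1994 = 40.25·368 + 48.99·756 + 27.22·883 + 13.98·381 = 81210.08.
Real GDP 1998 (at 1994 prices) = 40.25·609 + 48.99·1072 + 27.22·1105 + 13.98·463 = 113580.37.
Real growth = 113580.37/81210.08 − 1 = 0.3986.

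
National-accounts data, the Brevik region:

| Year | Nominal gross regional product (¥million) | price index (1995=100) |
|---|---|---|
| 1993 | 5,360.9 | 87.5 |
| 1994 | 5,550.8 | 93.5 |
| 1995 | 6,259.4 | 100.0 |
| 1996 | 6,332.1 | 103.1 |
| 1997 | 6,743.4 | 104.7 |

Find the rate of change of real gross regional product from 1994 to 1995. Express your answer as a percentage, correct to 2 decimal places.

Real gross regional product 1994 = 5550.8/0.935 = 5936.68.
Real gross regional product 1995 = 6259.4/1.000 = 6259.40.
Change = 6259.40/5936.68 − 1 = 0.0544.

5.44%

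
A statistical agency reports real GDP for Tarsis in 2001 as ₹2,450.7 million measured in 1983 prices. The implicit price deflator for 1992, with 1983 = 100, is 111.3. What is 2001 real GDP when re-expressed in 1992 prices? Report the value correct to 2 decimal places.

Real GDP in 1992 prices = Real GDP in 1983 prices × (P_1992/P_1983) = 2450.7 × 1.113 = 2727.63.

₹2,727.63 million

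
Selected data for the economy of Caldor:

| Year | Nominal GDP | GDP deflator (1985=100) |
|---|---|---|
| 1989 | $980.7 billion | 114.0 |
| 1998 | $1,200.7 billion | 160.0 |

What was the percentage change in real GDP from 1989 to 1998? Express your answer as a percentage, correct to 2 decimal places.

-12.77%

Real GDP 1989 = 980.7 / 1.140 = 860.26.
Real GDP 1998 = 1200.7 / 1.600 = 750.44.
Real growth = 750.44 / 860.26 − 1 = -0.1277.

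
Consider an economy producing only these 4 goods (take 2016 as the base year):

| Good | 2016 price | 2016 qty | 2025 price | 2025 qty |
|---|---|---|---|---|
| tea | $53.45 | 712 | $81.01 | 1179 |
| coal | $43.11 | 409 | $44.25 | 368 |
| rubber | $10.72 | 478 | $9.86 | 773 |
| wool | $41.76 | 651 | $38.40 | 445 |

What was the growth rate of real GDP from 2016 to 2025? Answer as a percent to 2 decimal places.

20.17%

Real GDP 2016 = Nominal GDP 2016 = 53.45·712 + 43.11·409 + 10.72·478 + 41.76·651 = 87998.31.
Real GDP 2025 (at 2016 prices) = 53.45·1179 + 43.11·368 + 10.72·773 + 41.76·445 = 105751.79.
Real growth = 105751.79/87998.31 − 1 = 0.2017.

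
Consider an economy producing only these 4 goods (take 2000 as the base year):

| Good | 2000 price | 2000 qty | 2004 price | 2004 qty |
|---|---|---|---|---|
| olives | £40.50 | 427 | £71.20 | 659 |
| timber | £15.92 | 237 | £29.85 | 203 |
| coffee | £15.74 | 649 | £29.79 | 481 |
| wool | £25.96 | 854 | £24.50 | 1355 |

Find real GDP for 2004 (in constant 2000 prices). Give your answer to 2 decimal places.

£72668.00

Real GDP 2004 = Σ (p_2000 × q_2004) = 40.50·659 + 15.92·203 + 15.74·481 + 25.96·1355 = 72668.00.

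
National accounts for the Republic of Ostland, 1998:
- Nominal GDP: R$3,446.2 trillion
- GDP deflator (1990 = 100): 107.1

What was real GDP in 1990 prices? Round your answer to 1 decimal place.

R$3,217.7 trillion

Real GDP = Nominal / (GDP deflator/100) = 3446.2 / 1.071 = 3217.74.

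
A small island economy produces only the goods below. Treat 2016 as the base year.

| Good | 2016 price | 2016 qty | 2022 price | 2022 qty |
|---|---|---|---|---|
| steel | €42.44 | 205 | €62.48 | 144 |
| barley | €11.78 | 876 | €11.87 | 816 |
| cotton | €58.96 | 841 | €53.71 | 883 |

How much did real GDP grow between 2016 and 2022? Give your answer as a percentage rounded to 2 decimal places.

Real GDP 2016 = Nominal GDP 2016 = 42.44·205 + 11.78·876 + 58.96·841 = 68604.84.
Real GDP 2022 (at 2016 prices) = 42.44·144 + 11.78·816 + 58.96·883 = 67785.52.
Real growth = 67785.52/68604.84 − 1 = -0.0119.

-1.19%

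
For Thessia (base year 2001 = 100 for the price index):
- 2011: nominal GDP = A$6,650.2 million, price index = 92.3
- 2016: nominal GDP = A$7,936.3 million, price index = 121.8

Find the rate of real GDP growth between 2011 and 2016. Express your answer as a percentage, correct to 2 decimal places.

-9.56%

Deflate each year: 2011 → 6650.2/0.923 = 7204.98; 2016 → 7936.3/1.218 = 6515.85.
So real GDP changed by 6515.85/7204.98 − 1 = -0.0956, i.e. -9.56%.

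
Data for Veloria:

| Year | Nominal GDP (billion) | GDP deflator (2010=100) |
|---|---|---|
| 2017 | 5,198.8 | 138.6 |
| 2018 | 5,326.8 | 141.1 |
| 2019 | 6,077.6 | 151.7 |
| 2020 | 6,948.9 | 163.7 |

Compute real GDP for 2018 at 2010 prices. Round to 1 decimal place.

Real GDP 2018 = 5326.8 / 1.411 = 3775.19.

3,775.2 billion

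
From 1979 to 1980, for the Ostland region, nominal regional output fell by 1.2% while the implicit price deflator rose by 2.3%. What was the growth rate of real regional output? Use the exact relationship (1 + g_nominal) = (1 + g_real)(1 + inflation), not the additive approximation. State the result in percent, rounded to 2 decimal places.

-3.42%

(1 + g_nom) = (1 + g_real)(1 + π), so g_real = 0.9880 / 1.0230 − 1 = -0.03421.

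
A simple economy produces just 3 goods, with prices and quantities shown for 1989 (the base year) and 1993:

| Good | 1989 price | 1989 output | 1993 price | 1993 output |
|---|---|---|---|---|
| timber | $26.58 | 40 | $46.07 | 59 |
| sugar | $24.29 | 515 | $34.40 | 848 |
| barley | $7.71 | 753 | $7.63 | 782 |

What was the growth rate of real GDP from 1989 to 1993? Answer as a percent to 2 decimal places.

Real GDP 1989 = Nominal GDP 1989 = 26.58·40 + 24.29·515 + 7.71·753 = 19378.18.
Real GDP 1993 (at 1989 prices) = 26.58·59 + 24.29·848 + 7.71·782 = 28195.36.
Real growth = 28195.36/19378.18 − 1 = 0.4550.

45.50%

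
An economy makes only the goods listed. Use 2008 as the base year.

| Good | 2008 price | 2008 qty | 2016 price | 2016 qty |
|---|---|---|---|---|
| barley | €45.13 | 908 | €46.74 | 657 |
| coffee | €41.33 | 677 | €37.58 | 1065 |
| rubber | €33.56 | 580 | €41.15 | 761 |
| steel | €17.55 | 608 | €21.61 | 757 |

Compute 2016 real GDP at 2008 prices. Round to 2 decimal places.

Real GDP 2016 = Σ (p_2008 × q_2016) = 45.13·657 + 41.33·1065 + 33.56·761 + 17.55·757 = 112491.37.

€112491.37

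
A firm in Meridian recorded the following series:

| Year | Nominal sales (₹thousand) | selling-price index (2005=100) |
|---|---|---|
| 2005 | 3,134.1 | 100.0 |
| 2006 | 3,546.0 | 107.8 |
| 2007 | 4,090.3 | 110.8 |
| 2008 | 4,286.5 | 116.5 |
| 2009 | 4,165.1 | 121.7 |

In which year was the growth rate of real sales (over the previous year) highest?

2006: real = 3546.0/1.078 = 3289.42; growth vs 2005 (3134.10) = 4.96%.
2007: real = 4090.3/1.108 = 3691.61; growth vs 2006 (3289.42) = 12.23%.
2008: real = 4286.5/1.165 = 3679.40; growth vs 2007 (3691.61) = -0.33%.
2009: real = 4165.1/1.217 = 3422.43; growth vs 2008 (3679.40) = -6.98%.

2007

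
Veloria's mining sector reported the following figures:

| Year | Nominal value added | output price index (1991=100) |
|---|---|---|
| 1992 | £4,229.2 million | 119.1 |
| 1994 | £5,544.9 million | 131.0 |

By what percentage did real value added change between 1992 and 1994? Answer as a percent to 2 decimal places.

19.20%

Real value added 1992 = 4229.2 / 1.191 = 3550.97.
Real value added 1994 = 5544.9 / 1.310 = 4232.75.
Real growth = 4232.75 / 3550.97 − 1 = 0.1920.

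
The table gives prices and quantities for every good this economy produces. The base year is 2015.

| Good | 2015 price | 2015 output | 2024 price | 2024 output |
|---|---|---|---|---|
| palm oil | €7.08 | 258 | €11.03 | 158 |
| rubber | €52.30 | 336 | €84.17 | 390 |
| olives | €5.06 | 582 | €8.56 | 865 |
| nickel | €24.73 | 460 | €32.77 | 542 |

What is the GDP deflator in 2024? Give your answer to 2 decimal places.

Nominal GDP 2024 = 11.03·158 + 84.17·390 + 8.56·865 + 32.77·542 = 59734.78.
Real GDP 2024 (at 2015 prices) = 7.08·158 + 52.30·390 + 5.06·865 + 24.73·542 = 39296.20.
Deflator = Nominal/Real × 100 = 59734.78/39296.20 × 100 = 152.012.

152.01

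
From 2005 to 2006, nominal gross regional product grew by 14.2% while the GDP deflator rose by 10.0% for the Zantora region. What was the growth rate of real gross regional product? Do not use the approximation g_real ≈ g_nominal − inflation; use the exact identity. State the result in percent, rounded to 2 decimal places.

(1 + g_nom) = (1 + g_real)(1 + π), so g_real = 1.1420 / 1.1000 − 1 = 0.03818.

3.82%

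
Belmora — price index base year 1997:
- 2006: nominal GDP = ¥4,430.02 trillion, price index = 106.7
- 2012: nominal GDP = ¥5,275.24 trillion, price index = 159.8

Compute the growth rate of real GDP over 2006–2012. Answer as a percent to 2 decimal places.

-20.49%

Deflate each year: 2006 → 4430.02/1.067 = 4151.85; 2012 → 5275.24/1.598 = 3301.15.
So real GDP changed by 3301.15/4151.85 − 1 = -0.2049, i.e. -20.49%.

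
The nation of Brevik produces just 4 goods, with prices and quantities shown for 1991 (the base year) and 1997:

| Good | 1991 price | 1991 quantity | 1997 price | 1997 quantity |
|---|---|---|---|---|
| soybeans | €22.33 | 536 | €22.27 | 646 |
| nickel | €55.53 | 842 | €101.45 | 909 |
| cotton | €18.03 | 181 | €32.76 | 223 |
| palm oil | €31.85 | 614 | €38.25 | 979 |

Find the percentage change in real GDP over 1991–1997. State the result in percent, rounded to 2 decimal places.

22.76%

Real GDP 1991 = Nominal GDP 1991 = 22.33·536 + 55.53·842 + 18.03·181 + 31.85·614 = 81544.47.
Real GDP 1997 (at 1991 prices) = 22.33·646 + 55.53·909 + 18.03·223 + 31.85·979 = 100103.79.
Real growth = 100103.79/81544.47 − 1 = 0.2276.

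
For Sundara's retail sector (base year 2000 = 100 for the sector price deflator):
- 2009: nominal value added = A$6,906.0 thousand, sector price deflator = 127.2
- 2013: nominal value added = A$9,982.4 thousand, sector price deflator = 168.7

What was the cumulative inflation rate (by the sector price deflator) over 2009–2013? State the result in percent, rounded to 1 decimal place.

32.6%

Price-level change = 168.7 / 127.2 − 1 = 0.3263.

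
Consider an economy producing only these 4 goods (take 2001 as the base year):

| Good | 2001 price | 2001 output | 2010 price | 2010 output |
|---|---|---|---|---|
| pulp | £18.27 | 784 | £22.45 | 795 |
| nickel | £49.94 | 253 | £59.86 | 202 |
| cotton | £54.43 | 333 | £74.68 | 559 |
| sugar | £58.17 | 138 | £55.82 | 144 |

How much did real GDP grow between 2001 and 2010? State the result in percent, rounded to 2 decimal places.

19.40%

Real GDP 2001 = Nominal GDP 2001 = 18.27·784 + 49.94·253 + 54.43·333 + 58.17·138 = 53111.15.
Real GDP 2010 (at 2001 prices) = 18.27·795 + 49.94·202 + 54.43·559 + 58.17·144 = 63415.38.
Real growth = 63415.38/53111.15 − 1 = 0.1940.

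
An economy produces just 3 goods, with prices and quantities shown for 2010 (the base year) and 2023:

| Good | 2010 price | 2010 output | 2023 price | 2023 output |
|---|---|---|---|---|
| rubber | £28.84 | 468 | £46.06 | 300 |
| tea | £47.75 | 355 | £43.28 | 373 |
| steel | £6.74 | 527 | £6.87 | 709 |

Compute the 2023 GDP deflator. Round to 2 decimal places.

Nominal GDP 2023 = 46.06·300 + 43.28·373 + 6.87·709 = 34832.27.
Real GDP 2023 (at 2010 prices) = 28.84·300 + 47.75·373 + 6.74·709 = 31241.41.
Deflator = Nominal/Real × 100 = 34832.27/31241.41 × 100 = 111.494.

111.49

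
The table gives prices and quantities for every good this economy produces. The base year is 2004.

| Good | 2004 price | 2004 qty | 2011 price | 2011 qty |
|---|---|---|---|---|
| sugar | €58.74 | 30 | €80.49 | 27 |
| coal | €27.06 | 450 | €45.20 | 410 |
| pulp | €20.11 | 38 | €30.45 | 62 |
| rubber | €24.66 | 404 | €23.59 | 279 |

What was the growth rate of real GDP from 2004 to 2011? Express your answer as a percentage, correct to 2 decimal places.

-15.64%

Real GDP 2004 = Nominal GDP 2004 = 58.74·30 + 27.06·450 + 20.11·38 + 24.66·404 = 24666.02.
Real GDP 2011 (at 2004 prices) = 58.74·27 + 27.06·410 + 20.11·62 + 24.66·279 = 20807.54.
Real growth = 20807.54/24666.02 − 1 = -0.1564.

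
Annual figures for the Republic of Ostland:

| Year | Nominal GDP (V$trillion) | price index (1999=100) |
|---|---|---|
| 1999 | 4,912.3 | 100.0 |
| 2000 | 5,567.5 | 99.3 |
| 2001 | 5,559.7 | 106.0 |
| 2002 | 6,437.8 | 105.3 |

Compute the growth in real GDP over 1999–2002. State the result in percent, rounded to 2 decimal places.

Real GDP 1999 = 4912.3/1.000 = 4912.30.
Real GDP 2002 = 6437.8/1.053 = 6113.77.
Change = 6113.77/4912.30 − 1 = 0.2446.

24.46%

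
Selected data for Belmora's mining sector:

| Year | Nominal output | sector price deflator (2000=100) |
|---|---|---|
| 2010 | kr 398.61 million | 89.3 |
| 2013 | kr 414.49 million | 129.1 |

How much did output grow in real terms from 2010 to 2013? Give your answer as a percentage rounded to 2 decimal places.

-28.07%

Real output 2010 = 398.61 / 0.893 = 446.37.
Real output 2013 = 414.49 / 1.291 = 321.06.
Real growth = 321.06 / 446.37 − 1 = -0.2807.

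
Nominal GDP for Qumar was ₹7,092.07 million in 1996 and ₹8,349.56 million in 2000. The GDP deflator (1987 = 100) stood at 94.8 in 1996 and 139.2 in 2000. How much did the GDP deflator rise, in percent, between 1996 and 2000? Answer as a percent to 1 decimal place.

Price-level change = 139.2 / 94.8 − 1 = 0.4684.

46.8%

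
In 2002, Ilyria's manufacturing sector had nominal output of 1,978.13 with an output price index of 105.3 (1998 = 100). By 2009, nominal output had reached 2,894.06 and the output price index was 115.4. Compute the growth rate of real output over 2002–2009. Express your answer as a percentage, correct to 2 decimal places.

Real output 2002 = 1978.13 / 1.053 = 1878.57.
Real output 2009 = 2894.06 / 1.154 = 2507.85.
Real growth = 2507.85 / 1878.57 − 1 = 0.3350.

33.50%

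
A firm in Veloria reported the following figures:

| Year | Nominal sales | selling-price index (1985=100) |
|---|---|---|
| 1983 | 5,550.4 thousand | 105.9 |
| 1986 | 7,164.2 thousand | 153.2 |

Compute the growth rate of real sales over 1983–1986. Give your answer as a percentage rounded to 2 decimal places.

-10.78%

Deflate each year: 1983 → 5550.4/1.059 = 5241.17; 1986 → 7164.2/1.532 = 4676.37.
So real sales changed by 4676.37/5241.17 − 1 = -0.1078, i.e. -10.78%.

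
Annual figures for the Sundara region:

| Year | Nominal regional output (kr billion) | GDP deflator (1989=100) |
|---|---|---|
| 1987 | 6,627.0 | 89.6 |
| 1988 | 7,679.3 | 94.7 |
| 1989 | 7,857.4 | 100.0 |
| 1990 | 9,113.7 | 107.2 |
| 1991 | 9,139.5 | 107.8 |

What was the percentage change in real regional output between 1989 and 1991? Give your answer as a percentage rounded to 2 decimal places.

Real regional output 1989 = 7857.4/1.000 = 7857.40.
Real regional output 1991 = 9139.5/1.078 = 8478.20.
Change = 8478.20/7857.40 − 1 = 0.0790.

7.90%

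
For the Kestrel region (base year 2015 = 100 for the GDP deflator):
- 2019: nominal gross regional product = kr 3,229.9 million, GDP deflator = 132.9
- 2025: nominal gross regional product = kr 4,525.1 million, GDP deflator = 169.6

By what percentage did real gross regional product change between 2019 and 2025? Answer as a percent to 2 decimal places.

Deflate each year: 2019 → 3229.9/1.329 = 2430.32; 2025 → 4525.1/1.696 = 2668.10.
So real gross regional product changed by 2668.10/2430.32 − 1 = 0.0978, i.e. 9.78%.

9.78%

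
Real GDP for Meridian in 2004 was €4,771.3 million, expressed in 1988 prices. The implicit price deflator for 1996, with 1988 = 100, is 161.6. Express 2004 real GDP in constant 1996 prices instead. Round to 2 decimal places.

Real GDP in 1996 prices = Real GDP in 1988 prices × (P_1996/P_1988) = 4771.3 × 1.616 = 7710.42.

€7,710.42 million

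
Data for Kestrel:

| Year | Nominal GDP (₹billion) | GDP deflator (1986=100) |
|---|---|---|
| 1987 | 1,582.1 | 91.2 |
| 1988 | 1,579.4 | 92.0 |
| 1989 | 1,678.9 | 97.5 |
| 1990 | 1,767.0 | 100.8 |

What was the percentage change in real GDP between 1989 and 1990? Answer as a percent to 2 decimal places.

1.80%

Real GDP 1989 = 1678.9/0.975 = 1721.95.
Real GDP 1990 = 1767.0/1.008 = 1752.98.
Change = 1752.98/1721.95 − 1 = 0.0180.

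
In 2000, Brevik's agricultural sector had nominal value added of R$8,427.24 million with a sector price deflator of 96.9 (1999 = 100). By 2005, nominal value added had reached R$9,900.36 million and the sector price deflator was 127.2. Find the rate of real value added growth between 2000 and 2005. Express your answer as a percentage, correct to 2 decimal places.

Deflate each year: 2000 → 8427.24/0.969 = 8696.84; 2005 → 9900.36/1.272 = 7783.30.
So real value added changed by 7783.30/8696.84 − 1 = -0.1050, i.e. -10.50%.

-10.50%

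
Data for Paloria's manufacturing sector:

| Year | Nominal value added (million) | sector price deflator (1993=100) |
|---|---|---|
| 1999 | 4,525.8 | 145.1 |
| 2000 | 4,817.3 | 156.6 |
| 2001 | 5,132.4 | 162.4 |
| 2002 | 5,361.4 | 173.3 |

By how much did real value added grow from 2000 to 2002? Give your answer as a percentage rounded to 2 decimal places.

0.57%

Real value added 2000 = 4817.3/1.566 = 3076.18.
Real value added 2002 = 5361.4/1.733 = 3093.71.
Change = 3093.71/3076.18 − 1 = 0.0057.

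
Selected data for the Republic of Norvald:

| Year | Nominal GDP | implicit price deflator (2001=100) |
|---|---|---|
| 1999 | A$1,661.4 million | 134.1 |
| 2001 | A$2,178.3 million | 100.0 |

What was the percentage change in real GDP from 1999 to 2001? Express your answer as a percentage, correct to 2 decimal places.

Real GDP 1999 = 1661.4 / 1.341 = 1238.93.
Real GDP 2001 = 2178.3 / 1.000 = 2178.30.
Real growth = 2178.30 / 1238.93 − 1 = 0.7582.

75.82%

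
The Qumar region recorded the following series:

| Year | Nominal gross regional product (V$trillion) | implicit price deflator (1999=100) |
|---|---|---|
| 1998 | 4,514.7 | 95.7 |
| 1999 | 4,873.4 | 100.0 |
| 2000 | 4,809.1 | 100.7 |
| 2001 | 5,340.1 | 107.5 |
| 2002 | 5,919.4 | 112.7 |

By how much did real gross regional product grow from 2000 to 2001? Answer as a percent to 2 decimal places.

Real gross regional product 2000 = 4809.1/1.007 = 4775.67.
Real gross regional product 2001 = 5340.1/1.075 = 4967.53.
Change = 4967.53/4775.67 − 1 = 0.0402.

4.02%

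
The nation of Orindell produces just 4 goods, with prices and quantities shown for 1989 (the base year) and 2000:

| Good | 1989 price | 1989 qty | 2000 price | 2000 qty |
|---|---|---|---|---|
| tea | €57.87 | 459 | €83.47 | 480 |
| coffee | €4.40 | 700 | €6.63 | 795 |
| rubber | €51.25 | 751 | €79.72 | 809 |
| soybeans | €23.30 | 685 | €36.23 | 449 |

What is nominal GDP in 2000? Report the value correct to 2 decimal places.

€126097.20

Nominal GDP 2000 = Σ (p_2000 × q_2000) = 83.47·480 + 6.63·795 + 79.72·809 + 36.23·449 = 126097.20.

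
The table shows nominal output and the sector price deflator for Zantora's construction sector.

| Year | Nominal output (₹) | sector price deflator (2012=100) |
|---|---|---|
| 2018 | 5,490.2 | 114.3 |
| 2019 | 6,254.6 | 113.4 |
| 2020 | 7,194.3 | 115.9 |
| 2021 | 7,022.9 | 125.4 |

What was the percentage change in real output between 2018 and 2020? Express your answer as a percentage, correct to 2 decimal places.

29.23%

Real output 2018 = 5490.2/1.143 = 4803.32.
Real output 2020 = 7194.3/1.159 = 6207.33.
Change = 6207.33/4803.32 − 1 = 0.2923.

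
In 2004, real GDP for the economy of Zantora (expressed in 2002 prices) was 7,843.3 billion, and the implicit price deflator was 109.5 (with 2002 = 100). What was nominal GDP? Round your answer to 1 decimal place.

8,588.4 billion

Nominal GDP = Real × (implicit price deflator/100) = 7843.3 × 1.095 = 8588.41.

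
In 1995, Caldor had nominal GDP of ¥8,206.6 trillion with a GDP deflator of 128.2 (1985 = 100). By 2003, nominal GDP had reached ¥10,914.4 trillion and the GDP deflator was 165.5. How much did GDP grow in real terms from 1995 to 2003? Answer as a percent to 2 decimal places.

Real GDP 1995 = 8206.6 / 1.282 = 6401.40.
Real GDP 2003 = 10914.4 / 1.655 = 6594.80.
Real growth = 6594.80 / 6401.40 − 1 = 0.0302.

3.02%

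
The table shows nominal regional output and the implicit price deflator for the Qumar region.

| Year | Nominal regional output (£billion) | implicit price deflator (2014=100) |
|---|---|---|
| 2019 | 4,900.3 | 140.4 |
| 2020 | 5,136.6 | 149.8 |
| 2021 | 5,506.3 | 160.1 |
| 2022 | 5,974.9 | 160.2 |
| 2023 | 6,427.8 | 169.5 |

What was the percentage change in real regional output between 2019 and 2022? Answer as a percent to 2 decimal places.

6.86%

Real regional output 2019 = 4900.3/1.404 = 3490.24.
Real regional output 2022 = 5974.9/1.602 = 3729.65.
Change = 3729.65/3490.24 − 1 = 0.0686.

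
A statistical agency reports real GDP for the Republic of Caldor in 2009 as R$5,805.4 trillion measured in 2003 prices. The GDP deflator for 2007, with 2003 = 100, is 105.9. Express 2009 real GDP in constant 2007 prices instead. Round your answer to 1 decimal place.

R$6,147.9 trillion

Real GDP in 2007 prices = Real GDP in 2003 prices × (P_2007/P_2003) = 5805.4 × 1.059 = 6147.92.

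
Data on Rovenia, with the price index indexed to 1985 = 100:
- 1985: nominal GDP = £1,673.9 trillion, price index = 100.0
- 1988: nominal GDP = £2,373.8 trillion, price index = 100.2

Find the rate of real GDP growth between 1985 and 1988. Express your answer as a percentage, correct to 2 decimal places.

41.53%

Deflate each year: 1985 → 1673.9/1.000 = 1673.90; 1988 → 2373.8/1.002 = 2369.06.
So real GDP changed by 2369.06/1673.90 − 1 = 0.4153, i.e. 41.53%.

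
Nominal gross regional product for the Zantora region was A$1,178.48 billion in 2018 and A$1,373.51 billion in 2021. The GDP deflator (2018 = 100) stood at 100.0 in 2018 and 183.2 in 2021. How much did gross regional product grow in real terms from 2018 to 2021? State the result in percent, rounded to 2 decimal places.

Deflate each year: 2018 → 1178.48/1.000 = 1178.48; 2021 → 1373.51/1.832 = 749.73.
So real gross regional product changed by 749.73/1178.48 − 1 = -0.3638, i.e. -36.38%.

-36.38%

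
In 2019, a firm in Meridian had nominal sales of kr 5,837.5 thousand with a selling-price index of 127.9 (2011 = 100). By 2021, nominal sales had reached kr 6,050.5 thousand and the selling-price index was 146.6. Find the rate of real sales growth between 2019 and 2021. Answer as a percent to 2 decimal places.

Real sales 2019 = 5837.5 / 1.279 = 4564.11.
Real sales 2021 = 6050.5 / 1.466 = 4127.22.
Real growth = 4127.22 / 4564.11 − 1 = -0.0957.

-9.57%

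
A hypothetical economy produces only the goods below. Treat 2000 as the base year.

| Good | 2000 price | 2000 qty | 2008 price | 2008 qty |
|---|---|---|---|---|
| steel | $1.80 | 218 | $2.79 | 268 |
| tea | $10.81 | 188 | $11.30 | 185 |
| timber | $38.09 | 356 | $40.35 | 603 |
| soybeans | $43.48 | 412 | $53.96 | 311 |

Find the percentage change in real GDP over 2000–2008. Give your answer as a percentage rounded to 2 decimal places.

14.97%

Real GDP 2000 = Nominal GDP 2000 = 1.80·218 + 10.81·188 + 38.09·356 + 43.48·412 = 33898.48.
Real GDP 2008 (at 2000 prices) = 1.80·268 + 10.81·185 + 38.09·603 + 43.48·311 = 38972.80.
Real growth = 38972.80/33898.48 − 1 = 0.1497.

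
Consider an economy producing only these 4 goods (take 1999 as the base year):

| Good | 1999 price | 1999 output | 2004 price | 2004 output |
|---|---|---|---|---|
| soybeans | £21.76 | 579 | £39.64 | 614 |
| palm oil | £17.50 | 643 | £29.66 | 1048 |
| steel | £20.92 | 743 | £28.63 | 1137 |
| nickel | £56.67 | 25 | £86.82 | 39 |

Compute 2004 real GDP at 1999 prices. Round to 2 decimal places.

Real GDP 2004 = Σ (p_1999 × q_2004) = 21.76·614 + 17.50·1048 + 20.92·1137 + 56.67·39 = 57696.81.

£57696.81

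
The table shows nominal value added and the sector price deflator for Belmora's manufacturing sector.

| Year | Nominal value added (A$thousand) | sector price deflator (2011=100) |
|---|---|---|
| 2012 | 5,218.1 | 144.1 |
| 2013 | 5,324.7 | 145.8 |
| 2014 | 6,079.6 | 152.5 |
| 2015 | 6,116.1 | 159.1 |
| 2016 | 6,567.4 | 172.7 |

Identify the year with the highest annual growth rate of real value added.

2014

2013: real = 5324.7/1.458 = 3652.06; growth vs 2012 (3621.17) = 0.85%.
2014: real = 6079.6/1.525 = 3986.62; growth vs 2013 (3652.06) = 9.16%.
2015: real = 6116.1/1.591 = 3844.19; growth vs 2014 (3986.62) = -3.57%.
2016: real = 6567.4/1.727 = 3802.78; growth vs 2015 (3844.19) = -1.08%.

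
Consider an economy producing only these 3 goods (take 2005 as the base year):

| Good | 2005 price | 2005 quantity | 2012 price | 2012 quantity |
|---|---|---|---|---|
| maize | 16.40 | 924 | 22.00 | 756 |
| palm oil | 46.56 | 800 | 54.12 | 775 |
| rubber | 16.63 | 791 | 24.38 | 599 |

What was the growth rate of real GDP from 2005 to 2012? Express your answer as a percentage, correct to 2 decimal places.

-10.85%

Real GDP 2005 = Nominal GDP 2005 = 16.40·924 + 46.56·800 + 16.63·791 = 65555.93.
Real GDP 2012 (at 2005 prices) = 16.40·756 + 46.56·775 + 16.63·599 = 58443.77.
Real growth = 58443.77/65555.93 − 1 = -0.1085.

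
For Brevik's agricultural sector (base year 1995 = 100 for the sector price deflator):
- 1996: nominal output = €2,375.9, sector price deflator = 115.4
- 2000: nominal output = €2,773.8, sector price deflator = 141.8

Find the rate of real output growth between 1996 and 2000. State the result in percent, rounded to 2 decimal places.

Real output 1996 = 2375.9 / 1.154 = 2058.84.
Real output 2000 = 2773.8 / 1.418 = 1956.14.
Real growth = 1956.14 / 2058.84 − 1 = -0.0499.

-4.99%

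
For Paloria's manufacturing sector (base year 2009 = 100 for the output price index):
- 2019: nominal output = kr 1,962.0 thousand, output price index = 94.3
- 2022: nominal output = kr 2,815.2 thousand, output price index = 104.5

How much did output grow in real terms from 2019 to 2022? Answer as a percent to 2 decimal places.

Real output 2019 = 1962.0 / 0.943 = 2080.59.
Real output 2022 = 2815.2 / 1.045 = 2693.97.
Real growth = 2693.97 / 2080.59 − 1 = 0.2948.

29.48%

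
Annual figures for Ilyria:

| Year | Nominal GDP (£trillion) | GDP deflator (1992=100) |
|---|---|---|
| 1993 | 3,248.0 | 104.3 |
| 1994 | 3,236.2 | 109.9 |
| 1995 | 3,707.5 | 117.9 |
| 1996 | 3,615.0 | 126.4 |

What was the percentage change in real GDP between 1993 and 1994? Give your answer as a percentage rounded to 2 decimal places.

Real GDP 1993 = 3248.0/1.043 = 3114.09.
Real GDP 1994 = 3236.2/1.099 = 2944.68.
Change = 2944.68/3114.09 − 1 = -0.0544.

-5.44%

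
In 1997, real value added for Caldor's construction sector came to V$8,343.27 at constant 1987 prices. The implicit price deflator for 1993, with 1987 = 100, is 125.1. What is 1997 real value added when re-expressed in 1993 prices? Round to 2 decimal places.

Real value added in 1993 prices = Real value added in 1987 prices × (P_1993/P_1987) = 8343.27 × 1.251 = 10437.43.

V$10,437.43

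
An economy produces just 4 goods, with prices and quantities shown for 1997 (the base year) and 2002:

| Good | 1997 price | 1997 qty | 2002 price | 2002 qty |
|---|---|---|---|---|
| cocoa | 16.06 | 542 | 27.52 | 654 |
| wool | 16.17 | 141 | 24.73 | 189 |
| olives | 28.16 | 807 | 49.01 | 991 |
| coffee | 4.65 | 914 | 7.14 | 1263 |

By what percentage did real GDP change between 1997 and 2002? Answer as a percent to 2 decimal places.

24.71%

Real GDP 1997 = Nominal GDP 1997 = 16.06·542 + 16.17·141 + 28.16·807 + 4.65·914 = 37959.71.
Real GDP 2002 (at 1997 prices) = 16.06·654 + 16.17·189 + 28.16·991 + 4.65·1263 = 47338.88.
Real growth = 47338.88/37959.71 − 1 = 0.2471.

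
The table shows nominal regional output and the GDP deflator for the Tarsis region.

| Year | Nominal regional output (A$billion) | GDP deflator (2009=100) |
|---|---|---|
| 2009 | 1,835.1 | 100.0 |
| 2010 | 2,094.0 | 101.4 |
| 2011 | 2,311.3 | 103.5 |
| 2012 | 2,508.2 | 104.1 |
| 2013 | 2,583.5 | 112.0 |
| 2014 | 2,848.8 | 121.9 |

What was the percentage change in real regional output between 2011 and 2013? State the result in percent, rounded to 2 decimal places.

3.29%

Real regional output 2011 = 2311.3/1.035 = 2233.14.
Real regional output 2013 = 2583.5/1.120 = 2306.70.
Change = 2306.70/2233.14 − 1 = 0.0329.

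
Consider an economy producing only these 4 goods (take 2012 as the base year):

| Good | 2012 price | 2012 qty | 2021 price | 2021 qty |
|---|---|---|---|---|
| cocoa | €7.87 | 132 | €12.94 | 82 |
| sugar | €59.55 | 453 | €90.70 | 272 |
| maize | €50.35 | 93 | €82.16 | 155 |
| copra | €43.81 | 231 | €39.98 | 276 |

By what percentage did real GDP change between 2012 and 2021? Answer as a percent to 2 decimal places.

-14.20%

Real GDP 2012 = Nominal GDP 2012 = 7.87·132 + 59.55·453 + 50.35·93 + 43.81·231 = 42817.65.
Real GDP 2021 (at 2012 prices) = 7.87·82 + 59.55·272 + 50.35·155 + 43.81·276 = 36738.75.
Real growth = 36738.75/42817.65 − 1 = -0.1420.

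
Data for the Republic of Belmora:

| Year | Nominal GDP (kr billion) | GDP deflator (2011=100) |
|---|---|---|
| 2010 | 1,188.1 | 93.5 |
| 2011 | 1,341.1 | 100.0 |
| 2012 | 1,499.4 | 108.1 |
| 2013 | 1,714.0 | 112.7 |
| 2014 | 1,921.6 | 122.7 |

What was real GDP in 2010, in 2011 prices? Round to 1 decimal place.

kr 1,270.7 billion

Real GDP 2010 = 1188.1 / 0.935 = 1270.70.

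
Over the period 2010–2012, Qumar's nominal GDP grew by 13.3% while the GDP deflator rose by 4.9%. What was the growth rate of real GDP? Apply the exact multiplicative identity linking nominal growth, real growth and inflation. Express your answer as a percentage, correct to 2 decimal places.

8.01%

(1 + g_nom) = (1 + g_real)(1 + π), so g_real = 1.1330 / 1.0490 − 1 = 0.08008.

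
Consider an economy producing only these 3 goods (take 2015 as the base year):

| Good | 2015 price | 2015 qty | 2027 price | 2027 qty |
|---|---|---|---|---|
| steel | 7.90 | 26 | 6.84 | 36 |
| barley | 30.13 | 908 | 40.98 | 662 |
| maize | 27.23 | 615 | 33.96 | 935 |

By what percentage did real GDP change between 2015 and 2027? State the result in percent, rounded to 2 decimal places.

Real GDP 2015 = Nominal GDP 2015 = 7.90·26 + 30.13·908 + 27.23·615 = 44309.89.
Real GDP 2027 (at 2015 prices) = 7.90·36 + 30.13·662 + 27.23·935 = 45690.51.
Real growth = 45690.51/44309.89 − 1 = 0.0312.

3.12%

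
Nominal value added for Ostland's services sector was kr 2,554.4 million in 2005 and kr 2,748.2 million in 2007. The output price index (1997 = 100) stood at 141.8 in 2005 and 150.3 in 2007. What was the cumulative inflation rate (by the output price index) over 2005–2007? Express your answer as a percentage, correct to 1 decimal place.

Price-level change = 150.3 / 141.8 − 1 = 0.0599.

6.0%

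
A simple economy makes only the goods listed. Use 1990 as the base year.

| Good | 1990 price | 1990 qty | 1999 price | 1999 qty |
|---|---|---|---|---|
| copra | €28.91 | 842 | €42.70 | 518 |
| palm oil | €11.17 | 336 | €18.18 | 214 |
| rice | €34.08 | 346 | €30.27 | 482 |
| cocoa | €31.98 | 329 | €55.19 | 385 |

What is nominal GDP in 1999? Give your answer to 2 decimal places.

€61847.41

Nominal GDP 1999 = Σ (p_1999 × q_1999) = 42.70·518 + 18.18·214 + 30.27·482 + 55.19·385 = 61847.41.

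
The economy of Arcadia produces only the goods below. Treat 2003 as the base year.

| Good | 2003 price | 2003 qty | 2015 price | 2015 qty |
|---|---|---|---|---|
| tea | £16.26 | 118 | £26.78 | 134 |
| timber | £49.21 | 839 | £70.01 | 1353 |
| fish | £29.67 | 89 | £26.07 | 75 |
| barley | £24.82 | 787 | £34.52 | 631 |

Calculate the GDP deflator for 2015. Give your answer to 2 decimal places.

140.86

Nominal GDP 2015 = 26.78·134 + 70.01·1353 + 26.07·75 + 34.52·631 = 122049.42.
Real GDP 2015 (at 2003 prices) = 16.26·134 + 49.21·1353 + 29.67·75 + 24.82·631 = 86646.64.
Deflator = Nominal/Real × 100 = 122049.42/86646.64 × 100 = 140.859.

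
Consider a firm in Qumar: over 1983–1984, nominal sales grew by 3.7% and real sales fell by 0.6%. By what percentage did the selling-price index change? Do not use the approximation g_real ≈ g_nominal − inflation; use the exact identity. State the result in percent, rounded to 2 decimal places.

4.33%

(1 + g_nom) = (1 + g_real)(1 + π), so π = 1.0370 / 0.9940 − 1 = 0.04326.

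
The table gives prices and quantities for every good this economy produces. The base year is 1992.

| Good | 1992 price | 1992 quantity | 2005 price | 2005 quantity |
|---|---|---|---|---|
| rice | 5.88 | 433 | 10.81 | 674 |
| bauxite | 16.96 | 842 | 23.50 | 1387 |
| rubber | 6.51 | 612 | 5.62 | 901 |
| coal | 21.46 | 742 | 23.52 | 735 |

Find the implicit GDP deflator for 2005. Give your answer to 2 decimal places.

126.68

Nominal GDP 2005 = 10.81·674 + 23.50·1387 + 5.62·901 + 23.52·735 = 62231.26.
Real GDP 2005 (at 1992 prices) = 5.88·674 + 16.96·1387 + 6.51·901 + 21.46·735 = 49125.25.
Deflator = Nominal/Real × 100 = 62231.26/49125.25 × 100 = 126.679.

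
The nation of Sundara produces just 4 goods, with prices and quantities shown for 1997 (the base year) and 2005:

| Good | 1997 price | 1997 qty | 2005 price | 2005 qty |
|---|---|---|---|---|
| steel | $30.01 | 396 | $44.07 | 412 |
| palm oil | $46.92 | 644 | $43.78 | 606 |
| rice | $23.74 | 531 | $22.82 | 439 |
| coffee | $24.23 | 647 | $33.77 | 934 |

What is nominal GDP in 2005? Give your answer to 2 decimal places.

Nominal GDP 2005 = Σ (p_2005 × q_2005) = 44.07·412 + 43.78·606 + 22.82·439 + 33.77·934 = 86246.68.

$86246.68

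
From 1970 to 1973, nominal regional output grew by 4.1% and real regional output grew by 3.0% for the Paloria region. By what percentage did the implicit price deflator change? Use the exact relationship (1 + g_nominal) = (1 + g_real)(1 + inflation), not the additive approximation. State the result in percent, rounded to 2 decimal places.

1.07%

(1 + g_nom) = (1 + g_real)(1 + π), so π = 1.0410 / 1.0300 − 1 = 0.01068.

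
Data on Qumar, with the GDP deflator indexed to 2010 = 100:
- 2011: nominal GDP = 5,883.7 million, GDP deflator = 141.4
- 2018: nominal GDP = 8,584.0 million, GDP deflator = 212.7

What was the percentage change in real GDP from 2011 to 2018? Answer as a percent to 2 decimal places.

Deflate each year: 2011 → 5883.7/1.414 = 4161.03; 2018 → 8584.0/2.127 = 4035.73.
So real GDP changed by 4035.73/4161.03 − 1 = -0.0301, i.e. -3.01%.

-3.01%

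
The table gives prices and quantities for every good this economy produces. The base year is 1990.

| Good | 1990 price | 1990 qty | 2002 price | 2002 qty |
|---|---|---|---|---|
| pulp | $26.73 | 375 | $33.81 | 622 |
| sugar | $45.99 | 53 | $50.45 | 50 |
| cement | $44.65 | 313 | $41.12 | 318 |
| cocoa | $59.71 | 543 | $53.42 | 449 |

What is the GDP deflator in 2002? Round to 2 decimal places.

Nominal GDP 2002 = 33.81·622 + 50.45·50 + 41.12·318 + 53.42·449 = 60614.06.
Real GDP 2002 (at 1990 prices) = 26.73·622 + 45.99·50 + 44.65·318 + 59.71·449 = 59934.05.
Deflator = Nominal/Real × 100 = 60614.06/59934.05 × 100 = 101.135.

101.13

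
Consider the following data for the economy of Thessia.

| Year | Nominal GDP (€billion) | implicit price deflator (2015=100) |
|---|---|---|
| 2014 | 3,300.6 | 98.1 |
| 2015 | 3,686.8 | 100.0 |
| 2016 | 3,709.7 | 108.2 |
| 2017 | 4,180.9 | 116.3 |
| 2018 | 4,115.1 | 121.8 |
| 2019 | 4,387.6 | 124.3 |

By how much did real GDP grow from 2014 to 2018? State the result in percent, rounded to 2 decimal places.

0.42%

Real GDP 2014 = 3300.6/0.981 = 3364.53.
Real GDP 2018 = 4115.1/1.218 = 3378.57.
Change = 3378.57/3364.53 − 1 = 0.0042.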